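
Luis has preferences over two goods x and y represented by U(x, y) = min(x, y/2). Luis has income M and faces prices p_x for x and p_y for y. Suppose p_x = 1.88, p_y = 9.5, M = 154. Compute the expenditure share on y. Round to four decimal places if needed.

share on y = 0.91

Leontief preferences: the optimum is at the kink where x/1 = y/2, i.e. y = 2·x.
Budget: p_x·x + p_y·2·x = M, so (p_x + 2·p_y)·x = M.
Demand: x*(p_x,p_y,M) = M/(p_x + 2·p_y), y* = 2·M/(p_x + 2·p_y).
Here 1.88 + 2·9.5 = 20.88, giving x* = 7.3755 and y* = 14.751.
Expenditure on y: 9.5·14.751 = 140.1341; share = 0.91.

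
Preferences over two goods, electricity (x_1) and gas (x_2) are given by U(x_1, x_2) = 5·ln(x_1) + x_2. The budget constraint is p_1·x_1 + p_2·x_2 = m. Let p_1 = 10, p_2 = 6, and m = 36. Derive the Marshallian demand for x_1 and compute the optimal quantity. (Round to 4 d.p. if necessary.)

x_1* = 3

So x_1*(p_1,p_2) = 5·p_2/p_1, independent of income; and x_2* = (m − 5·p_2)/p_2.
At the given prices: x_1* = 5·6/10 = 3.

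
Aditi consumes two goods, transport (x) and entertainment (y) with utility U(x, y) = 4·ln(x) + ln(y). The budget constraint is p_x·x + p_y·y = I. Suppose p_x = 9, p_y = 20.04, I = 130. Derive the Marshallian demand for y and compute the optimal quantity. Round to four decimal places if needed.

y* = 1.2974

The MRS is 4·y/x. Set MRS = p_x/p_y.
So 4·p_y·y = p_x·x; combined with the budget, a share 0.8 of income goes to x.
Demand: x*(p_x,p_y,I) = 0.8·I/p_x and y* = 0.2·I/p_y.
At p_x=9, p_y=20.04, I=130: y* = 0.2·130/20.04 = 1.2974.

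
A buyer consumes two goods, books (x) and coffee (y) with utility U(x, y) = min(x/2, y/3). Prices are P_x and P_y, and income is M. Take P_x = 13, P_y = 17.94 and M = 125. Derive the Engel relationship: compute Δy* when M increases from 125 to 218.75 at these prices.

Δy* = 3.5236

Leontief preferences: the optimum is at the kink where x/2 = y/3, i.e. y = (3/2)·x.
Budget: P_x·x + P_y·(3/2)·x = M, so (2·P_x + 3·P_y)·x = 2·M.
Demand: x*(P_x,P_y,M) = 2·M/(2·P_x + 3·P_y), y* = 3·M/(2·P_x + 3·P_y).
Here 2·13 + 3·17.94 = 79.82, giving y* = 4.6981.
At M' = 218.75: y* = 8.2216. Change: 8.2216 − 4.6981 = 3.5236.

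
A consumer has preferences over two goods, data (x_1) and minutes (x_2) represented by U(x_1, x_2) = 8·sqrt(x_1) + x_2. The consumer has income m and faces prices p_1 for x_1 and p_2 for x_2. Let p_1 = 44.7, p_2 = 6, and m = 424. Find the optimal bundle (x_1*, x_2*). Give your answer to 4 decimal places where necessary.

x_1* = 0.2883, x_2* = 68.519

Set MRS = p_1/p_2: 4·x_1^(−1/2) = p_1/p_2.
Solve: √x_1 = 4·p_2/p_1, so x_1*(p_1,p_2) = (4·p_2/p_1)², and x_2* = (m − p_1·x_1*)/p_2.
Plugging in: x_1* = (4·6/44.7)² = 0.2883, x_2* = 68.519.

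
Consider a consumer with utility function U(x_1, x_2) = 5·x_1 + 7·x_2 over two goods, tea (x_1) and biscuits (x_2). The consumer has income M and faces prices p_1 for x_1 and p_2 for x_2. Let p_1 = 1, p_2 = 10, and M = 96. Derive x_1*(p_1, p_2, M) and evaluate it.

Perfect substitutes: compare marginal utility per dollar. 5/p_1 vs 7/p_2 → 5 vs 0.7.
x_1 gives more utility per dollar, so spend all income on x_1: x_1* = M/p_1, x_2* = 0.
Numerically: x_1* = 96, x_2* = 0.

x_1* = 96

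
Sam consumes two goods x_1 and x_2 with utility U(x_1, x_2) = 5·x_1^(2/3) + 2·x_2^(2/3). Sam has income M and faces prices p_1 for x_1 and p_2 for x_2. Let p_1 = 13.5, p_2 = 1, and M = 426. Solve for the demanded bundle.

With the ratio pinned down, the budget gives x_1* = M/(p_1 + p_2·(x_2/x_1)) and x_2* = (x_2/x_1)·x_1*.
Numerically x_2/x_1 = 157.464, so x_1* = 426/(13.5 + 1·157.464) = 2.4918 and x_2* = 157.464·2.4918 = 392.3613.

x_1* = 2.4918, x_2* = 392.3613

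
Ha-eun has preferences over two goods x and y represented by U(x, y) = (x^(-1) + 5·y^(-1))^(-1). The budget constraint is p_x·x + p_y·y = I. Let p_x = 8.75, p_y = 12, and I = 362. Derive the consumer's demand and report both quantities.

MRS = MU_x/MU_y = (1/5)·(y/x)^(2). Set equal to p_x/p_y.
Solve for the ratio: y/x = [5·p_x/p_y]^(0.5).
With the ratio pinned down, the budget gives x* = I/(p_x + p_y·(y/x)) and y* = (y/x)·x*.
Numerically y/x = 1.909407, so x* = 362/(8.75 + 12·1.909407) = 11.4329 and y* = 1.909407·11.4329 = 21.8301.

x* = 11.4329, y* = 21.8301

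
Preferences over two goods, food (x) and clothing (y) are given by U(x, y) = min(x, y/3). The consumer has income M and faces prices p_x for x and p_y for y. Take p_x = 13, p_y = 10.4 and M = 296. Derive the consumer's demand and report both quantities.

x* = 6.6968, y* = 20.0905

Leontief preferences: the optimum is at the kink where x/1 = y/3, i.e. y = 3·x.
Budget: p_x·x + p_y·3·x = M, so (p_x + 3·p_y)·x = M.
Demand: x*(p_x,p_y,M) = M/(p_x + 3·p_y), y* = 3·M/(p_x + 3·p_y).
Here 13 + 3·10.4 = 44.2, giving x* = 6.6968 and y* = 20.0905.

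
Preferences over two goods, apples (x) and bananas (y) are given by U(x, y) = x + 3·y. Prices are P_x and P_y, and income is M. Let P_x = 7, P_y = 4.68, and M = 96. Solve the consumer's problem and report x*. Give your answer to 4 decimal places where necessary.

x* = 0

Numerically: x* = 0, y* = 20.5128.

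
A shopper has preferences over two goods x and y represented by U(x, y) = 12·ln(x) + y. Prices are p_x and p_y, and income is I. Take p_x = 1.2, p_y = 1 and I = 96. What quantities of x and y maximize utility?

x* = 10, y* = 84

MU_x = 12/x, MU_y = 1. Tangency: 12/x = p_x/p_y.
So x*(p_x,p_y) = 12·p_y/p_x, independent of income; and y* = (I − 12·p_y)/p_y.
At the given prices: x* = 12·1/1.2 = 10, and y* = 84.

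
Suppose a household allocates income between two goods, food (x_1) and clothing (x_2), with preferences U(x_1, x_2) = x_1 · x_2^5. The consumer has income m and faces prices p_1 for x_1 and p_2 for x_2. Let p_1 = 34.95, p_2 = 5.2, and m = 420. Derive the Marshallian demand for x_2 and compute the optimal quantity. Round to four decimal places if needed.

x_2* = 67.3077

Tangency: MRS = (1/5)·x_2/x_1 = p_1/p_2.
Rearranging, p_2·x_2 = 5·p_1·x_1. Substituting into the budget gives p_1·x_1·(1 + 5) = m.
Demand: x_1*(p_1,p_2,m) = 1/6·m/p_1 and x_2* = 5/6·m/p_2.
At p_1=34.95, p_2=5.2, m=420: x_2* = 5/6·420/5.2 = 67.3077.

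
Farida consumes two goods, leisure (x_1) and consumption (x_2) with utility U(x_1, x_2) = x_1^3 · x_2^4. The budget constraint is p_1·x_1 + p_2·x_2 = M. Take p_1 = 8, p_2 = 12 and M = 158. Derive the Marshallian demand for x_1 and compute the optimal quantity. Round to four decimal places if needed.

The MRS is (3/4)·x_2/x_1. Set MRS = p_1/p_2.
So 3·p_2·x_2 = 4·p_1·x_1; combined with the budget, a share 3/7 of income goes to x_1.
Demand: x_1*(p_1,p_2,M) = 3/7·M/p_1 and x_2* = 4/7·M/p_2.
At p_1=8, p_2=12, M=158: x_1* = 3/7·158/8 = 8.4643.

x_1* = 8.4643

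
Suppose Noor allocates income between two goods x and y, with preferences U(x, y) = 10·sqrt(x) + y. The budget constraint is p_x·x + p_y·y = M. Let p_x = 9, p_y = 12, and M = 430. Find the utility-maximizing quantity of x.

x* = 44.4444

Utility is quasi-linear in y; the FOC for x is 5/√x = p_x/p_y.
Solve: √x = 5·p_y/p_x, so x*(p_x,p_y) = (5·p_y/p_x)², and y* = (M − p_x·x*)/p_y.
Plugging in: x* = (5·12/9)² = 44.4444.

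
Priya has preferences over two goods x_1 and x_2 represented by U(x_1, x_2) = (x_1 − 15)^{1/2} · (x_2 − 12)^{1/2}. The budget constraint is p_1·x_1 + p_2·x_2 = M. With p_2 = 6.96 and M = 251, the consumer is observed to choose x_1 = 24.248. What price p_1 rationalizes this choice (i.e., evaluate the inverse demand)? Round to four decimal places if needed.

p_1 = 5

MRS = (x_2−12)/(x_1−15). Tangency with p_1/p_2 gives x_2−12 = (p_1/p_2)·(x_1−15).
After buying the subsistence bundle (15, 12), a share 0.5 of the remaining income goes to x_1: x_1* = 15 + 0.5·(M − 15p_1 − 12p_2)/p_1.
Set x_1* = 24.248 in the demand function and solve for p_1: p_1 = 5.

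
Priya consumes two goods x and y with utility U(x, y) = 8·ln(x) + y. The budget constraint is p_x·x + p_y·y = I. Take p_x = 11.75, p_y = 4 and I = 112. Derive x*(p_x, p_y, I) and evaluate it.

Set MRS = p_x/p_y: (8/x)/1 = p_x/p_y.
So x*(p_x,p_y) = 8·p_y/p_x, independent of income; and y* = (I − 8·p_y)/p_y.
At the given prices: x* = 8·4/11.75 = 2.7234.

x* = 2.7234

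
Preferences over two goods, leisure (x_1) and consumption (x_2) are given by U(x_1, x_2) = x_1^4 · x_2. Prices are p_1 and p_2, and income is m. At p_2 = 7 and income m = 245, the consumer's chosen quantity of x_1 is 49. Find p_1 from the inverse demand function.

p_1 = 4

Tangency: MRS = 4·x_2/x_1 = p_1/p_2.
Rearranging, p_2·x_2 = (1/4)·p_1·x_1. Substituting into the budget gives p_1·x_1·(1 + (1/4)) = m.
Demand: x_1*(p_1,p_2,m) = 0.8·m/p_1 and x_2* = 0.2·m/p_2.
Set x_1* = 49 in the demand function and solve for p_1: p_1 = 4.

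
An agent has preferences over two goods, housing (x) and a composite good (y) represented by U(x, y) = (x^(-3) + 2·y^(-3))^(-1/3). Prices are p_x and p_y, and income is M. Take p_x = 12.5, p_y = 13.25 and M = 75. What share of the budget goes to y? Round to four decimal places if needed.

MRS = MU_x/MU_y = (1/2)·(y/x)^(4). Set equal to p_x/p_y.
Solve for the ratio: y/x = [2·p_x/p_y]^(0.25).
With the ratio pinned down, the budget gives x* = M/(p_x + p_y·(y/x)) and y* = (y/x)·x*.
Numerically y/x = 1.172009, so x* = 75/(12.5 + 13.25·1.172009) = 2.6758 and y* = 1.172009·2.6758 = 3.136.
Expenditure on y: 13.25·3.136 = 41.5526; share = 0.554.

share on y = 0.554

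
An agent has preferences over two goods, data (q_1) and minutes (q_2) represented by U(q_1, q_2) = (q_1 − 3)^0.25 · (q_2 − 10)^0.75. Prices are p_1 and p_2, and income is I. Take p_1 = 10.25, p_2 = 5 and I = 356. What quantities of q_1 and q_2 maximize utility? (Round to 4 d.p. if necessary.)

q_1* = 9.7134, q_2* = 51.2875

Let q_1' = q_1−3, q_2' = q_2−10. MRS = (1/3)·q_2'/q_1' = p_1/p_2.
After buying the subsistence bundle (3, 10), a share 0.25 of the remaining income goes to q_1: q_1* = 3 + 0.25·(I − 3p_1 − 10p_2)/p_1.
Discretionary income = 356 − 3·10.25 − 10·5 = 275.25; q_1* = 3 + 0.25·275.25/10.25 = 9.7134; q_2* = 10 + 0.75·275.25/5 = 51.2875.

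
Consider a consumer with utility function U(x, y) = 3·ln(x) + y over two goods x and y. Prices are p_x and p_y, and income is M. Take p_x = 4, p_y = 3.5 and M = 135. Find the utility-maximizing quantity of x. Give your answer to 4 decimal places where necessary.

x* = 2.625

Set MRS = p_x/p_y: (3/x)/1 = p_x/p_y.
So x*(p_x,p_y) = 3·p_y/p_x, independent of income; and y* = (M − 3·p_y)/p_y.
At the given prices: x* = 3·3.5/4 = 2.625.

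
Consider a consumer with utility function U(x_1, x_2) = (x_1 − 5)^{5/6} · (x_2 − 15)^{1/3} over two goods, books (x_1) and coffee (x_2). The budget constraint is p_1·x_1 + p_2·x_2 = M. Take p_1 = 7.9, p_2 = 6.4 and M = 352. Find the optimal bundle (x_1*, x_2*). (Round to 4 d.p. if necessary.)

MRS = (5/2)·(x_2−15)/(x_1−5). Tangency with p_1/p_2 gives x_2−15 = (2/5)·(p_1/p_2)·(x_1−5).
Substituting into the budget: x_1* = 5 + 5/7·(M − 5·p_1 − 15·p_2)/p_1, and x_2* = 15 + 2/7·(…)/p_2.
Discretionary income = 352 − 5·7.9 − 15·6.4 = 216.5; x_1* = 5 + 5/7·216.5/7.9 = 24.575; x_2* = 15 + 2/7·216.5/6.4 = 24.6652.

x_1* = 24.575, x_2* = 24.6652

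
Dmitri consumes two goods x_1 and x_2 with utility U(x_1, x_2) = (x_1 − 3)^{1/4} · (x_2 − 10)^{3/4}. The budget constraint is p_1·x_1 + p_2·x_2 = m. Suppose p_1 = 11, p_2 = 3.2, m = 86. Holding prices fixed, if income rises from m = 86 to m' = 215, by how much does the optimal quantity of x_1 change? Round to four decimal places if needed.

Δx_1* = 2.9318

MRS = (1/3)·(x_2−10)/(x_1−3). Tangency with p_1/p_2 gives x_2−10 = 3·(p_1/p_2)·(x_1−3).
Substituting into the budget: x_1* = 3 + 0.25·(m − 3·p_1 − 10·p_2)/p_1, and x_2* = 10 + 0.75·(…)/p_2.
Discretionary income = 86 − 3·11 − 10·3.2 = 21; x_1* = 3 + 0.25·21/11 = 3.4773.
At m' = 215: x_1* = 6.4091. Change: 6.4091 − 3.4773 = 2.9318.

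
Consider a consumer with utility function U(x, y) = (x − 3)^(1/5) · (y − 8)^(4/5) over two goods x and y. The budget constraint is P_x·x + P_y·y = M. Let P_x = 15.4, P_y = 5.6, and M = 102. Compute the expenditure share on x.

share on x = 0.4745

MRS = (1/4)·(y−8)/(x−3). Tangency with P_x/P_y gives y−8 = 4·(P_x/P_y)·(x−3).
After buying the subsistence bundle (3, 8), a share 0.2 of the remaining income goes to x: x* = 3 + 0.2·(M − 3P_x − 8P_y)/P_x.
Discretionary income = 102 − 3·15.4 − 8·5.6 = 11; x* = 3 + 0.2·11/15.4 = 3.1429; y* = 8 + 0.8·11/5.6 = 9.5714.
Expenditure on x: 15.4·3.1429 = 48.4; share = 0.4745.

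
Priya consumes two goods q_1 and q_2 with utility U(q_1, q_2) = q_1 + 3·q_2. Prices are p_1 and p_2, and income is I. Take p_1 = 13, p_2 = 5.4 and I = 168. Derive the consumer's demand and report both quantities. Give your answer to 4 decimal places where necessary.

Perfect substitutes: compare marginal utility per dollar. 1/p_1 vs 3/p_2 → 0.0769 vs 0.5556.
q_2 gives more utility per dollar, so spend all income on q_2: q_2* = I/p_2, q_1* = 0.
Numerically: q_1* = 0, q_2* = 31.1111.

q_1* = 0, q_2* = 31.1111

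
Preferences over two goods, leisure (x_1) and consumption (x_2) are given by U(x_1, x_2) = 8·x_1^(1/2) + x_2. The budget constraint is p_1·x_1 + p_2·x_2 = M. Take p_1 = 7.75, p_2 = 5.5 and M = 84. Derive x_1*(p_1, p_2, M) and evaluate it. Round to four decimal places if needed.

Utility is quasi-linear in x_2; the FOC for x_1 is 4/√x_1 = p_1/p_2.
Thus x_1* = (4·p_2/p_1)² — independent of M — with the rest of income spent on x_2.
Plugging in: x_1* = (4·5.5/7.75)² = 8.0583.

x_1* = 8.0583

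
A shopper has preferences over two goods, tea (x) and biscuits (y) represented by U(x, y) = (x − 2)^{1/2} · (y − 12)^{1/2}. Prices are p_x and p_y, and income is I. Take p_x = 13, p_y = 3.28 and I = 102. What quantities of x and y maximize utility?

Discretionary income = 102 − 2·13 − 12·3.28 = 36.64; x* = 2 + 0.5·36.64/13 = 3.4092; y* = 12 + 0.5·36.64/3.28 = 17.5854.

x* = 3.4092, y* = 17.5854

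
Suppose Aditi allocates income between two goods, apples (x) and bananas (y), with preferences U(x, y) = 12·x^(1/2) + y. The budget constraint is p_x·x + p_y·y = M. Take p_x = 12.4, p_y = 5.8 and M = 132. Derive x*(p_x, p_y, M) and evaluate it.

x* = 7.8762

Utility is quasi-linear in y; the FOC for x is 6/√x = p_x/p_y.
Solve: √x = 6·p_y/p_x, so x*(p_x,p_y) = (6·p_y/p_x)², and y* = (M − p_x·x*)/p_y.
Plugging in: x* = (6·5.8/12.4)² = 7.8762.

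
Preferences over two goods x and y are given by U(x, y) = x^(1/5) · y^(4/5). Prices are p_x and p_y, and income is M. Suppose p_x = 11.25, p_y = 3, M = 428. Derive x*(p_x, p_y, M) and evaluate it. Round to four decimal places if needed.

x* = 7.6089

The MRS is (1/4)·y/x. Set MRS = p_x/p_y.
So 0.2·p_y·y = 0.8·p_x·x; combined with the budget, a share 0.2 of income goes to x.
Demand: x*(p_x,p_y,M) = 0.2·M/p_x and y* = 0.8·M/p_y.
At p_x=11.25, p_y=3, M=428: x* = 0.2·428/11.25 = 7.6089.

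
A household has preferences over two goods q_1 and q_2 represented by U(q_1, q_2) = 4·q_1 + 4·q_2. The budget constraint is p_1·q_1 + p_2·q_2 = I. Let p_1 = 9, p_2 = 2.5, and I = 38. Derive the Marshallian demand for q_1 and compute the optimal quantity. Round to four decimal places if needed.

q_1* = 0

Linear utility — the consumer picks whichever good has higher MU/price: 4/9 = 0.4444 vs 4/2.5 = 1.6.
q_2 gives more utility per dollar, so spend all income on q_2: q_2* = I/p_2, q_1* = 0.
Numerically: q_1* = 0, q_2* = 15.2.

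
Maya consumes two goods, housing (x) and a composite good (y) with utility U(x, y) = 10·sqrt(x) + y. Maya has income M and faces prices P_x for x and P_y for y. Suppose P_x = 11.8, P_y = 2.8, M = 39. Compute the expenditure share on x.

share on x = 0.4259

Plugging in: x* = (5·2.8/11.8)² = 1.4076, y* = 7.9964.
Expenditure on x: 11.8·1.4076 = 16.6102; share = 0.4259.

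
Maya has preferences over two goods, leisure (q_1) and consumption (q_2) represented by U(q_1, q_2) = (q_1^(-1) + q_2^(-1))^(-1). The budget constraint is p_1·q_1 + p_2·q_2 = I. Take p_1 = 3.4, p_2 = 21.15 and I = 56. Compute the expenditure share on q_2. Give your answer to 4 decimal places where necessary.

From the CES first-order condition, (q_2/q_1)^(2) = p_1/p_2.
Solve for the ratio: q_2/q_1 = [p_1/p_2]^(0.5).
Substitute q_2 = (q_2/q_1)·q_1 into the budget: q_1* = I/(p_1 + p_2·(q_2/q_1)).
Numerically q_2/q_1 = 0.400945, so q_1* = 56/(3.4 + 21.15·0.400945) = 4.7138 and q_2* = 0.400945·4.7138 = 1.89.
Expenditure on q_2: 21.15·1.89 = 39.973; share = 0.7138.

share on q_2 = 0.7138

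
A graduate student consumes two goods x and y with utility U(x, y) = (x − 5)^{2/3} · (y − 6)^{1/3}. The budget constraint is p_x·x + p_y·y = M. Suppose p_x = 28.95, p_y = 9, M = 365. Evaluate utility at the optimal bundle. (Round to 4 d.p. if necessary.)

V = 4.4855

Substituting into the budget: x* = 5 + 2/3·(M − 5·p_x − 6·p_y)/p_x, and y* = 6 + 1/3·(…)/p_y.
Discretionary income = 365 − 5·28.95 − 6·9 = 166.25; x* = 5 + 2/3·166.25/28.95 = 8.8284; y* = 6 + 1/3·166.25/9 = 12.1574.
Utility at the optimum: U(8.8284, 12.1574) = 4.4855.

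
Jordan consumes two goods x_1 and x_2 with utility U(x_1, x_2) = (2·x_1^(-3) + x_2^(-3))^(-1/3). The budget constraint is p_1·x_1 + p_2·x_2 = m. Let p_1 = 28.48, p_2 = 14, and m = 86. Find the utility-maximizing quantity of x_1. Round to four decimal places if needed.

MU_x_1 ∝ 2·x_1^(-4), MU_x_2 ∝ x_2^(-4), so MRS = 2·(x_2/x_1)^(4) = p_1/p_2.
Hence x_2/x_1 = ((1/2)·p_1/p_2)^(1/(4)), i.e. raised to the 0.25 power.
Substitute x_2 = (x_2/x_1)·x_1 into the budget: x_1* = m/(p_1 + p_2·(x_2/x_1)).
Numerically x_2/x_1 = 1.004258, so x_1* = 86/(28.48 + 14·1.004258) = 2.0216.

x_1* = 2.0216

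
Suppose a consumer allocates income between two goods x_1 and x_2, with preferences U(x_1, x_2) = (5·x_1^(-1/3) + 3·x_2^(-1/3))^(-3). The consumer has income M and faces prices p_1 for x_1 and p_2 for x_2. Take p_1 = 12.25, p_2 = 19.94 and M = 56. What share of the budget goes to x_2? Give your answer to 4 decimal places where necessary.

share on x_2 = 0.435

MRS = MU_x_1/MU_x_2 = (5/3)·(x_2/x_1)^(4/3). Set equal to p_1/p_2.
Solve for the ratio: x_2/x_1 = [(3/5)·p_1/p_2]^(0.75).
With the ratio pinned down, the budget gives x_1* = M/(p_1 + p_2·(x_2/x_1)) and x_2* = (x_2/x_1)·x_1*.
Numerically x_2/x_1 = 0.473066, so x_1* = 56/(12.25 + 19.94·0.473066) = 2.5827 and x_2* = 0.473066·2.5827 = 1.2218.
Expenditure on x_2: 19.94·1.2218 = 24.3622; share = 0.435.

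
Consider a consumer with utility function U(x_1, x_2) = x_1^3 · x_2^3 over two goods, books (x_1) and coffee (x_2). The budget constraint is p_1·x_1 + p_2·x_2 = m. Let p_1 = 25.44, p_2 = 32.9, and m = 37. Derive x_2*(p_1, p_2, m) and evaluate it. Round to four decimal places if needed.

Tangency: MRS = x_2/x_1 = p_1/p_2.
Rearranging, p_2·x_2 = p_1·x_1. Substituting into the budget gives p_1·x_1·(1 + 1) = m.
Demand: x_1*(p_1,p_2,m) = 0.5·m/p_1 and x_2* = 0.5·m/p_2.
At p_1=25.44, p_2=32.9, m=37: x_2* = 0.5·37/32.9 = 0.5623.

x_2* = 0.5623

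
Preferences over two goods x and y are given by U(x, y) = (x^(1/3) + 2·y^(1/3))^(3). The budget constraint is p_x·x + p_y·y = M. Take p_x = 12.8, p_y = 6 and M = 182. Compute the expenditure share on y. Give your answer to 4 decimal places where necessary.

MU_x ∝ x^(-2/3), MU_y ∝ 2·y^(-2/3), so MRS = (1/2)·(y/x)^(2/3) = p_x/p_y.
Solve for the ratio: y/x = [2·p_x/p_y]^(1.5).
Substitute y = (y/x)·x into the budget: x* = M/(p_x + p_y·(y/x)).
Numerically y/x = 8.813189, so x* = 182/(12.8 + 6·8.813189) = 2.771 and y* = 8.813189·2.771 = 24.4218.
Expenditure on y: 6·24.4218 = 146.5306; share = 0.8051.

share on y = 0.8051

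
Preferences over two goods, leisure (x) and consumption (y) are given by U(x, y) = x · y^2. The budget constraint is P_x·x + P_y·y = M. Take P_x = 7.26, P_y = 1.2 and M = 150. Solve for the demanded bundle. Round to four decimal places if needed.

x* = 6.8871, y* = 83.3333

Tangency: MRS = (1/2)·y/x = P_x/P_y.
Rearranging, P_y·y = 2·P_x·x. Substituting into the budget gives P_x·x·(1 + 2) = M.
Demand: x*(P_x,P_y,M) = 1/3·M/P_x and y* = 2/3·M/P_y.
At P_x=7.26, P_y=1.2, M=150: x* = 1/3·150/7.26 = 6.8871, y* = 83.3333.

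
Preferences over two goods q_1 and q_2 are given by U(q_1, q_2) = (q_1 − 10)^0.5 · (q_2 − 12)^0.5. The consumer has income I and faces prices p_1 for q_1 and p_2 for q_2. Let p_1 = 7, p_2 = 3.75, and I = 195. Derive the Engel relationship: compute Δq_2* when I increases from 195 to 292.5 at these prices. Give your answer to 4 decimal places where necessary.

Discretionary income = 195 − 10·7 − 12·3.75 = 80; q_2* = 12 + 0.5·80/3.75 = 22.6667.
At I' = 292.5: q_2* = 35.6667. Change: 35.6667 − 22.6667 = 13.

Δq_2* = 13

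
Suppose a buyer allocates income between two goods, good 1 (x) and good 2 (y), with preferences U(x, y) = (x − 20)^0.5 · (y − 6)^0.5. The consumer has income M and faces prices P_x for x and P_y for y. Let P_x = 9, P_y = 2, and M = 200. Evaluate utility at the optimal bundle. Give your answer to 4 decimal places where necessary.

V = 0.9428

Substituting into the budget: x* = 20 + 0.5·(M − 20·P_x − 6·P_y)/P_x, and y* = 6 + 0.5·(…)/P_y.
Discretionary income = 200 − 20·9 − 6·2 = 8; x* = 20 + 0.5·8/9 = 20.4444; y* = 6 + 0.5·8/2 = 8.
Utility at the optimum: U(20.4444, 8) = 0.9428.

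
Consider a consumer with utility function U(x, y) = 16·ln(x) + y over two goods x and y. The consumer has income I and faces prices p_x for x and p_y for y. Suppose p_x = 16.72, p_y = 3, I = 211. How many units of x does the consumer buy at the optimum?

x* = 2.8708

MU_x = 16/x, MU_y = 1. Tangency: 16/x = p_x/p_y.
So x*(p_x,p_y) = 16·p_y/p_x, independent of income; and y* = (I − 16·p_y)/p_y.
At the given prices: x* = 16·3/16.72 = 2.8708.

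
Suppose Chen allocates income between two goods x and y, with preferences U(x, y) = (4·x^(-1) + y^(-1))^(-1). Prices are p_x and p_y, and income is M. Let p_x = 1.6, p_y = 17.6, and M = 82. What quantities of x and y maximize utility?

x* = 19.2791, y* = 2.9064

Numerically y/x = 0.150756, so x* = 82/(1.6 + 17.6·0.150756) = 19.2791 and y* = 0.150756·19.2791 = 2.9064.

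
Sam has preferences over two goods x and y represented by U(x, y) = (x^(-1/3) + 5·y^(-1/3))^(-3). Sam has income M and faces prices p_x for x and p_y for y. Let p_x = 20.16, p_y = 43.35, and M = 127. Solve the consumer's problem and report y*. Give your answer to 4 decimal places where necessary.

MU_x ∝ x^(-4/3), MU_y ∝ 5·y^(-4/3), so MRS = (1/5)·(y/x)^(4/3) = p_x/p_y.
Hence y/x = (5·p_x/p_y)^(1/(4/3)), i.e. raised to the 0.75 power.
With the ratio pinned down, the budget gives x* = M/(p_x + p_y·(y/x)) and y* = (y/x)·x*.
Numerically y/x = 1.883014, so x* = 127/(20.16 + 43.35·1.883014) = 1.2477 and y* = 1.883014·1.2477 = 2.3494.

y* = 2.3494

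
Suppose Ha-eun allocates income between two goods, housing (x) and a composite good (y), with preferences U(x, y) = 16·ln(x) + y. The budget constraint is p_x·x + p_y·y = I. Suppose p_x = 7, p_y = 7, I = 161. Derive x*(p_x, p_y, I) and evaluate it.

x* = 16

So x*(p_x,p_y) = 16·p_y/p_x, independent of income; and y* = (I − 16·p_y)/p_y.
At the given prices: x* = 16·7/7 = 16.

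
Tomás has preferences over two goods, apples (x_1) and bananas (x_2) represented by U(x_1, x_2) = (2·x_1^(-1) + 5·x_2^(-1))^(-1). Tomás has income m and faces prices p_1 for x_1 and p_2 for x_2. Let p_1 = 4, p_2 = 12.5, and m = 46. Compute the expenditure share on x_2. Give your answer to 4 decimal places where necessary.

share on x_2 = 0.7365

From the CES first-order condition, (2/5)·(x_2/x_1)^(2) = p_1/p_2.
Hence x_2/x_1 = ((5/2)·p_1/p_2)^(1/(2)), i.e. raised to the 0.5 power.
Substitute x_2 = (x_2/x_1)·x_1 into the budget: x_1* = m/(p_1 + p_2·(x_2/x_1)).
Numerically x_2/x_1 = 0.894427, so x_1* = 46/(4 + 12.5·0.894427) = 3.0302 and x_2* = 0.894427·3.0302 = 2.7103.
Expenditure on x_2: 12.5·2.7103 = 33.8791; share = 0.7365.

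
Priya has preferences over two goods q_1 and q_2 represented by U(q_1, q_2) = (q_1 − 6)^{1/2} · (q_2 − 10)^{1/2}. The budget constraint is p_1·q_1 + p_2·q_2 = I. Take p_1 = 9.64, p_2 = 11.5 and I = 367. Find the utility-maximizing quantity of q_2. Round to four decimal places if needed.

This is Cobb-Douglas in (q_1−6, q_2−10): tangency gives 0.5·p_2·(q_2−10) = 0.5·p_1·(q_1−6).
Substituting into the budget: q_1* = 6 + 0.5·(I − 6·p_1 − 10·p_2)/p_1, and q_2* = 10 + 0.5·(…)/p_2.
Discretionary income = 367 − 6·9.64 − 10·11.5 = 194.16; q_2* = 10 + 0.5·194.16/11.5 = 18.4417.

q_2* = 18.4417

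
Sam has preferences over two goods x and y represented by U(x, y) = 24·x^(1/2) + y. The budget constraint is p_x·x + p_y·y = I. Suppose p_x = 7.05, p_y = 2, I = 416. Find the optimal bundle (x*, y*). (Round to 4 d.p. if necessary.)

Set MRS = p_x/p_y: 12·x^(−1/2) = p_x/p_y.
Thus x* = (12·p_y/p_x)² — independent of I — with the rest of income spent on y.
Plugging in: x* = (12·2/7.05)² = 11.589, y* = 167.1489.

x* = 11.589, y* = 167.1489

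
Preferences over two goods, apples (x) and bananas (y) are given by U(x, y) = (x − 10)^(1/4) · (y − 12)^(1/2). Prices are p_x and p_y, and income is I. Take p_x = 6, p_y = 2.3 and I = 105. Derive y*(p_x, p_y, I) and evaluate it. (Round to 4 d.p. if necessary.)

y* = 17.0435

After buying the subsistence bundle (10, 12), a share 1/3 of the remaining income goes to x: x* = 10 + 1/3·(I − 10p_x − 12p_y)/p_x.
Discretionary income = 105 − 10·6 − 12·2.3 = 17.4; y* = 12 + 2/3·17.4/2.3 = 17.0435.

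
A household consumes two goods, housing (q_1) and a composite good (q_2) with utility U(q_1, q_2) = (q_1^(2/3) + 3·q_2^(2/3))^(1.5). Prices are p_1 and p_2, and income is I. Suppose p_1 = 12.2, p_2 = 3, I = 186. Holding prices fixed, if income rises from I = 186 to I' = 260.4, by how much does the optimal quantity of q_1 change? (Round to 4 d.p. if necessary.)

Δq_1* = 0.0136

MRS = MU_q_1/MU_q_2 = (1/3)·(q_2/q_1)^(1/3). Set equal to p_1/p_2.
Solve for the ratio: q_2/q_1 = [3·p_1/p_2]^(3).
Substitute q_2 = (q_2/q_1)·q_1 into the budget: q_1* = I/(p_1 + p_2·(q_2/q_1)).
Numerically q_2/q_1 = 1815.848, so q_1* = 186/(12.2 + 3·1815.848) = 0.0341.
At I' = 260.4: q_1* = 0.0477. Change: 0.0477 − 0.0341 = 0.0136.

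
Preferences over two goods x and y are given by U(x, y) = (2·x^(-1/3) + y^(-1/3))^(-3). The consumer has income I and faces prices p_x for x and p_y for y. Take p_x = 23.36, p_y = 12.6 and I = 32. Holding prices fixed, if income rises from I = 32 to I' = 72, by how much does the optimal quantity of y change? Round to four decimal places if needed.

Substitute y = (y/x)·x into the budget: x* = I/(p_x + p_y·(y/x)).
Numerically y/x = 0.944722, so x* = 32/(23.36 + 12.6·0.944722) = 0.9075 and y* = 0.944722·0.9075 = 0.8573.
At I' = 72: y* = 1.9289. Change: 1.9289 − 0.8573 = 1.0716.

Δy* = 1.0716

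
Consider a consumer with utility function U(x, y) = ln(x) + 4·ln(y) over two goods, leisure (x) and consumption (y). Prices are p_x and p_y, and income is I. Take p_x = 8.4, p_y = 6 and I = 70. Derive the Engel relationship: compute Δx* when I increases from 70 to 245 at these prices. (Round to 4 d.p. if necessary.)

MU_x/MU_y = (y)/(4·x); tangency sets this equal to p_x/p_y.
So p_y·y = 4·p_x·x; combined with the budget, a share 0.2 of income goes to x.
Demand: x*(p_x,p_y,I) = 0.2·I/p_x and y* = 0.8·I/p_y.
At p_x=8.4, p_y=6, I=70: x* = 0.2·70/8.4 = 1.6667.
At I' = 245: x* = 5.8333. Change: 5.8333 − 1.6667 = 4.1667.

Δx* = 4.1667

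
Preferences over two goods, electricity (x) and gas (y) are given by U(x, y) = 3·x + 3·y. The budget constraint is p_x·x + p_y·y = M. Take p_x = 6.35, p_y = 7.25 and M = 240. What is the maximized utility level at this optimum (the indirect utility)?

V = 113.3858

x gives more utility per dollar, so spend all income on x: x* = M/p_x, y* = 0.
Numerically: x* = 37.7953, y* = 0.
Utility at the optimum: U(37.7953, 0) = 113.3858.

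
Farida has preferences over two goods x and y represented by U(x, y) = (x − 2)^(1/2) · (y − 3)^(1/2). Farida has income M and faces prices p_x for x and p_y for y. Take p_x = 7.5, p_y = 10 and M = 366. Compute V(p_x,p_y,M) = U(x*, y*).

V = 18.5329

MRS = (y−3)/(x−2). Tangency with p_x/p_y gives y−3 = (p_x/p_y)·(x−2).
After buying the subsistence bundle (2, 3), a share 0.5 of the remaining income goes to x: x* = 2 + 0.5·(M − 2p_x − 3p_y)/p_x.
Discretionary income = 366 − 2·7.5 − 3·10 = 321; x* = 2 + 0.5·321/7.5 = 23.4; y* = 3 + 0.5·321/10 = 19.05.
Utility at the optimum: U(23.4, 19.05) = 18.5329.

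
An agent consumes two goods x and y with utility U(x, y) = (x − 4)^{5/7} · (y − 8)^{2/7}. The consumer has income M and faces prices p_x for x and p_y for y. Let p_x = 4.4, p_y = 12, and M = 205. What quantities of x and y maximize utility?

MRS = (5/2)·(y−8)/(x−4). Tangency with p_x/p_y gives y−8 = (2/5)·(p_x/p_y)·(x−4).
After buying the subsistence bundle (4, 8), a share 5/7 of the remaining income goes to x: x* = 4 + 5/7·(M − 4p_x − 8p_y)/p_x.
Discretionary income = 205 − 4·4.4 − 8·12 = 91.4; x* = 4 + 5/7·91.4/4.4 = 18.8377; y* = 8 + 2/7·91.4/12 = 10.1762.

x* = 18.8377, y* = 10.1762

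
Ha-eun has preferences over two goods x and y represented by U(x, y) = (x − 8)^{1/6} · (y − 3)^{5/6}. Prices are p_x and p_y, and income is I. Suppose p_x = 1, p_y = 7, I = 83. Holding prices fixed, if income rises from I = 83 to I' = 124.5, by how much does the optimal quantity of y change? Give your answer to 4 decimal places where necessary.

Δy* = 4.9405

Let x' = x−8, y' = y−3. MRS = (1/5)·y'/x' = p_x/p_y.
Substituting into the budget: x* = 8 + 1/6·(I − 8·p_x − 3·p_y)/p_x, and y* = 3 + 5/6·(…)/p_y.
Discretionary income = 83 − 8·1 − 3·7 = 54; y* = 3 + 5/6·54/7 = 9.4286.
At I' = 124.5: y* = 14.369. Change: 14.369 − 9.4286 = 4.9405.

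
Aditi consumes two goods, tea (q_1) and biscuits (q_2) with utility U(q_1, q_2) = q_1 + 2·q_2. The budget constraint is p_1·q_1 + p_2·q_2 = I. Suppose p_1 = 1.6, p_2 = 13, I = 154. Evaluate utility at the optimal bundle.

V = 96.25

q_1 gives more utility per dollar, so spend all income on q_1: q_1* = I/p_1, q_2* = 0.
Numerically: q_1* = 96.25, q_2* = 0.
Utility at the optimum: U(96.25, 0) = 96.25.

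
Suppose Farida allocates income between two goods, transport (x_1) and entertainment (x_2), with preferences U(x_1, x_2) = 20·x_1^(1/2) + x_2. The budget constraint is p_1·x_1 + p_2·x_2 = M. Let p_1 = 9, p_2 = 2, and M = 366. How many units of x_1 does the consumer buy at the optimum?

Utility is quasi-linear in x_2; the FOC for x_1 is 10/√x_1 = p_1/p_2.
Solve: √x_1 = 10·p_2/p_1, so x_1*(p_1,p_2) = (10·p_2/p_1)², and x_2* = (M − p_1·x_1*)/p_2.
Plugging in: x_1* = (10·2/9)² = 4.9383.

x_1* = 4.9383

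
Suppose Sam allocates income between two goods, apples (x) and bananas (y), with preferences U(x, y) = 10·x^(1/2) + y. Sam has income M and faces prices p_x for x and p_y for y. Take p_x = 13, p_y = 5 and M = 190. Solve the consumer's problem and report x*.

Set MRS = p_x/p_y: 5·x^(−1/2) = p_x/p_y.
Solve: √x = 5·p_y/p_x, so x*(p_x,p_y) = (5·p_y/p_x)², and y* = (M − p_x·x*)/p_y.
Plugging in: x* = (5·5/13)² = 3.6982.

x* = 3.6982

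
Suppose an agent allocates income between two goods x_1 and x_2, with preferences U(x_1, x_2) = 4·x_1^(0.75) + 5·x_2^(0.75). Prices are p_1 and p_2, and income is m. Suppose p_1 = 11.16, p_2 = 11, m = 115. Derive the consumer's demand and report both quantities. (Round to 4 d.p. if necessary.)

x_1* = 2.9031, x_2* = 7.5092

MRS = MU_x_1/MU_x_2 = (4/5)·(x_2/x_1)^(0.25). Set equal to p_1/p_2.
Solve for the ratio: x_2/x_1 = [(5/4)·p_1/p_2]^(4).
With the ratio pinned down, the budget gives x_1* = m/(p_1 + p_2·(x_2/x_1)) and x_2* = (x_2/x_1)·x_1*.
Numerically x_2/x_1 = 2.586581, so x_1* = 115/(11.16 + 11·2.586581) = 2.9031 and x_2* = 2.586581·2.9031 = 7.5092.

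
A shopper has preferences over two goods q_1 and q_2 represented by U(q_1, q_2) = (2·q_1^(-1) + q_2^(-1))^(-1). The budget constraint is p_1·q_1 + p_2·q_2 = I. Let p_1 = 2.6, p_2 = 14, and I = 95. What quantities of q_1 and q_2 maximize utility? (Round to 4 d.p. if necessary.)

MU_q_1 ∝ 2·q_1^(-2), MU_q_2 ∝ q_2^(-2), so MRS = 2·(q_2/q_1)^(2) = p_1/p_2.
Solve for the ratio: q_2/q_1 = [(1/2)·p_1/p_2]^(0.5).
Substitute q_2 = (q_2/q_1)·q_1 into the budget: q_1* = I/(p_1 + p_2·(q_2/q_1)).
Numerically q_2/q_1 = 0.304725, so q_1* = 95/(2.6 + 14·0.304725) = 13.836 and q_2* = 0.304725·13.836 = 4.2162.

q_1* = 13.836, q_2* = 4.2162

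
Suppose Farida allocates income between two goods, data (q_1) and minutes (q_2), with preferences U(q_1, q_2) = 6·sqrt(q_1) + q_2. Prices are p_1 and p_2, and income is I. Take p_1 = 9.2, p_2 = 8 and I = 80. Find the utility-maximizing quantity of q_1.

q_1* = 6.8053

MU_q_1 = 3/√q_1, MU_q_2 = 1. Tangency: 3/√q_1 = p_1/p_2.
Solve: √q_1 = 3·p_2/p_1, so q_1*(p_1,p_2) = (3·p_2/p_1)², and q_2* = (I − p_1·q_1*)/p_2.
Plugging in: q_1* = (3·8/9.2)² = 6.8053.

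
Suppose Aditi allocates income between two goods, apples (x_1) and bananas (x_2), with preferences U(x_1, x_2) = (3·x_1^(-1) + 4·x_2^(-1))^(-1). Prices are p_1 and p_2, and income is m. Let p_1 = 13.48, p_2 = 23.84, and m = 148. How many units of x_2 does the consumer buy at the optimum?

Numerically x_2/x_1 = 0.868283, so x_1* = 148/(13.48 + 23.84·0.868283) = 4.33 and x_2* = 0.868283·4.33 = 3.7597.

x_2* = 3.7597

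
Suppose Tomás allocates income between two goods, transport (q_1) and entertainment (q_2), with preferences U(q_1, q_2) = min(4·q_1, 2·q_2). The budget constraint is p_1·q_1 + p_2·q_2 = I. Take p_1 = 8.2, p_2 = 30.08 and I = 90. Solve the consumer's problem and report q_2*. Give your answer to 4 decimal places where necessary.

Here 2·8.2 + 4·30.08 = 136.72, giving q_2* = 2.6331.

q_2* = 2.6331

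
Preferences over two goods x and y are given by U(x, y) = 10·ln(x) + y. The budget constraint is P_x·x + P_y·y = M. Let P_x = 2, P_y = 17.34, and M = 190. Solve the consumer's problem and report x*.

Set MRS = P_x/P_y: (10/x)/1 = P_x/P_y.
So x*(P_x,P_y) = 10·P_y/P_x, independent of income; and y* = (M − 10·P_y)/P_y.
At the given prices: x* = 10·17.34/2 = 86.7.

x* = 86.7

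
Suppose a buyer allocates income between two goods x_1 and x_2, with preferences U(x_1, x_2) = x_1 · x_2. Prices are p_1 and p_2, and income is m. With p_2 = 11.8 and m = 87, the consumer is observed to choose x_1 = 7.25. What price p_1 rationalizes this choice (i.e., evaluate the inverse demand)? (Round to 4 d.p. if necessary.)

p_1 = 6

Tangency: MRS = x_2/x_1 = p_1/p_2.
Rearranging, p_2·x_2 = p_1·x_1. Substituting into the budget gives p_1·x_1·(1 + 1) = m.
Demand: x_1*(p_1,p_2,m) = 0.5·m/p_1 and x_2* = 0.5·m/p_2.
Set x_1* = 7.25 in the demand function and solve for p_1: p_1 = 6.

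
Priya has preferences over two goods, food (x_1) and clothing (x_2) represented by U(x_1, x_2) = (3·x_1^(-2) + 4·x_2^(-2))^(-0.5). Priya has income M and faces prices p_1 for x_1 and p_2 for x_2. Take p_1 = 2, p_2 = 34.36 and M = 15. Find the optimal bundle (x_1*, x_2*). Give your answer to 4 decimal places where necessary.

x_1* = 0.9006, x_2* = 0.3841

Numerically x_2/x_1 = 0.426552, so x_1* = 15/(2 + 34.36·0.426552) = 0.9006 and x_2* = 0.426552·0.9006 = 0.3841.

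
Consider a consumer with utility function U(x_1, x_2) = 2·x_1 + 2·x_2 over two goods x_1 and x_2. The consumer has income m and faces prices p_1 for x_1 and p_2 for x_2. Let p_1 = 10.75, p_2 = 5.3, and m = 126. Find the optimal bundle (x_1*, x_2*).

x_1* = 0, x_2* = 23.7736

Linear utility — the consumer picks whichever good has higher MU/price: 2/10.75 = 0.186 vs 2/5.3 = 0.3774.
x_2 gives more utility per dollar, so spend all income on x_2: x_2* = m/p_2, x_1* = 0.
Numerically: x_1* = 0, x_2* = 23.7736.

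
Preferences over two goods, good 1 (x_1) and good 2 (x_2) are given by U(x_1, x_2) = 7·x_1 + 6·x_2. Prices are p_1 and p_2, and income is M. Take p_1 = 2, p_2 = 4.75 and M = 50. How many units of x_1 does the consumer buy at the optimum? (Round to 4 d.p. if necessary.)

x_1 gives more utility per dollar, so spend all income on x_1: x_1* = M/p_1, x_2* = 0.
Numerically: x_1* = 25, x_2* = 0.

x_1* = 25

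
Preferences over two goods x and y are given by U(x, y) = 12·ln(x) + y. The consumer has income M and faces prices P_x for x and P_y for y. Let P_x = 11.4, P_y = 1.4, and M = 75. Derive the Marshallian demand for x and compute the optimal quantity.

x* = 1.4737

So x*(P_x,P_y) = 12·P_y/P_x, independent of income; and y* = (M − 12·P_y)/P_y.
At the given prices: x* = 12·1.4/11.4 = 1.4737.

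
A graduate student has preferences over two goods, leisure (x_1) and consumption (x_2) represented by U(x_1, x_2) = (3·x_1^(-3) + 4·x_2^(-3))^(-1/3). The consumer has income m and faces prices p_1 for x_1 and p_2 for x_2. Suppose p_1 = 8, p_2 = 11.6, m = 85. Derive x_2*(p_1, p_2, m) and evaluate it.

MRS = MU_x_1/MU_x_2 = (3/4)·(x_2/x_1)^(4). Set equal to p_1/p_2.
Solve for the ratio: x_2/x_1 = [(4/3)·p_1/p_2]^(0.25).
Substitute x_2 = (x_2/x_1)·x_1 into the budget: x_1* = m/(p_1 + p_2·(x_2/x_1)).
Numerically x_2/x_1 = 0.979248, so x_1* = 85/(8 + 11.6·0.979248) = 4.3907 and x_2* = 0.979248·4.3907 = 4.2995.

x_2* = 4.2995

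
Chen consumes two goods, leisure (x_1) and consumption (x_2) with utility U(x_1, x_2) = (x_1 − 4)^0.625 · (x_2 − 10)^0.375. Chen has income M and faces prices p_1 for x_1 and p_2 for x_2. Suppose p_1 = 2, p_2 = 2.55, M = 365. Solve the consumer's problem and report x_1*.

x_1* = 107.5938

Let x_1' = x_1−4, x_2' = x_2−10. MRS = (5/3)·x_2'/x_1' = p_1/p_2.
Substituting into the budget: x_1* = 4 + 0.625·(M − 4·p_1 − 10·p_2)/p_1, and x_2* = 10 + 0.375·(…)/p_2.
Discretionary income = 365 − 4·2 − 10·2.55 = 331.5; x_1* = 4 + 0.625·331.5/2 = 107.5938.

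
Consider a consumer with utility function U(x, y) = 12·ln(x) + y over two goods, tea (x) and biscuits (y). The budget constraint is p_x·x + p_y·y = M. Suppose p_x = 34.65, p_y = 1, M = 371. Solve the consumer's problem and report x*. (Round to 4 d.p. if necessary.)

MU_x = 12/x, MU_y = 1. Tangency: 12/x = p_x/p_y.
So x*(p_x,p_y) = 12·p_y/p_x, independent of income; and y* = (M − 12·p_y)/p_y.
At the given prices: x* = 12·1/34.65 = 0.3463.

x* = 0.3463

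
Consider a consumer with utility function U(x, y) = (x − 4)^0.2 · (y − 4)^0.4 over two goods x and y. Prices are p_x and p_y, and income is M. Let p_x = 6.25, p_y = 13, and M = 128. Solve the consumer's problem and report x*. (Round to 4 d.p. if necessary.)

This is Cobb-Douglas in (x−4, y−4): tangency gives 0.2·p_y·(y−4) = 0.4·p_x·(x−4).
After buying the subsistence bundle (4, 4), a share 1/3 of the remaining income goes to x: x* = 4 + 1/3·(M − 4p_x − 4p_y)/p_x.
Discretionary income = 128 − 4·6.25 − 4·13 = 51; x* = 4 + 1/3·51/6.25 = 6.72.

x* = 6.72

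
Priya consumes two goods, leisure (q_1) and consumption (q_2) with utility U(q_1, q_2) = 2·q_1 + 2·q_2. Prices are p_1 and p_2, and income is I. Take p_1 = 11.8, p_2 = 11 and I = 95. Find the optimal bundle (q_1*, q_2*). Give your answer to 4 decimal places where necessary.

Perfect substitutes: compare marginal utility per dollar. 2/p_1 vs 2/p_2 → 0.1695 vs 0.1818.
q_2 gives more utility per dollar, so spend all income on q_2: q_2* = I/p_2, q_1* = 0.
Numerically: q_1* = 0, q_2* = 8.6364.

q_1* = 0, q_2* = 8.6364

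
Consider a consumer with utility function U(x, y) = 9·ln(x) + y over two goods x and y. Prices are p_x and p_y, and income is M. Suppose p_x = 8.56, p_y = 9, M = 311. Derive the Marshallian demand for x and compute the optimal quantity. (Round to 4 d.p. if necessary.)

x* = 9.4626

MU_x = 9/x, MU_y = 1. Tangency: 9/x = p_x/p_y.
So x*(p_x,p_y) = 9·p_y/p_x, independent of income; and y* = (M − 9·p_y)/p_y.
At the given prices: x* = 9·9/8.56 = 9.4626.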